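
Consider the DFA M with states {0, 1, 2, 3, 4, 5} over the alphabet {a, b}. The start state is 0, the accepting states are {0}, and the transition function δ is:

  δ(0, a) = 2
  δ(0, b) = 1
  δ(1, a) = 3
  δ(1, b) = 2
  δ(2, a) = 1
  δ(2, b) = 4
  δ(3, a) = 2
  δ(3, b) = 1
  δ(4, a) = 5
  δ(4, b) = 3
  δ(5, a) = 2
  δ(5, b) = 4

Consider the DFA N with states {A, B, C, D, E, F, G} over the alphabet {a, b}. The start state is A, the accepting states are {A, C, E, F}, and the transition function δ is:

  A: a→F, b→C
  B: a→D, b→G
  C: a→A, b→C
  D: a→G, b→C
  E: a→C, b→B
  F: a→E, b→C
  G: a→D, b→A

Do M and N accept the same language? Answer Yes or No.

The string a is accepted by N but rejected by M.
So L(M) ≠ L(N).

No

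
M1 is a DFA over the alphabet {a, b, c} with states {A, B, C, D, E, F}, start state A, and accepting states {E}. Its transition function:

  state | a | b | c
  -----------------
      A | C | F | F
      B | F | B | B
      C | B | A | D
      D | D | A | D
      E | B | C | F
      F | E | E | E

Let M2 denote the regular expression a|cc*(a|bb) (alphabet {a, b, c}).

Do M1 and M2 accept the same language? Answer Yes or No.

The string ba is accepted by M1 but rejected by M2.
So L(M1) ≠ L(M2).

No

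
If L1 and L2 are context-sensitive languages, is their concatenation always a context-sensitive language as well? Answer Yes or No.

With disjoint nonterminals (and terminals first replaced by fresh nonterminal copies so contexts cannot straddle the boundary), S → S₁S₂ added to two noncontracting grammars is noncontracting and generates L₁L₂; equivalently an LBA guesses the split point and checks each part in place.
So the context-sensitive languages are closed under concatenation.

Yes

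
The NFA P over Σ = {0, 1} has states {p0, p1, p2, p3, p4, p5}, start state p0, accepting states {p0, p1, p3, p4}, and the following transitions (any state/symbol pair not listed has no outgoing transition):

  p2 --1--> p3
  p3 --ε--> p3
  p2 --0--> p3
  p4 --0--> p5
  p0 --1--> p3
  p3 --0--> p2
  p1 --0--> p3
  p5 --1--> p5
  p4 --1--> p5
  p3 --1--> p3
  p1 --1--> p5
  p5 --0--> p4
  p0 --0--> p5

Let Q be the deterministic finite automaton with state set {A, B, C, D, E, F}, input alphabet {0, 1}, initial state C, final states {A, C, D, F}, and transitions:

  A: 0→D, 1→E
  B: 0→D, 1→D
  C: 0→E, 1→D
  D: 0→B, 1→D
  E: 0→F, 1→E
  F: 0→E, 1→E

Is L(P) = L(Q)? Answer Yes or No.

Exploring the product automaton P × Q from the start pair (p0, C), following both machines on each input symbol, reaches 5 state pairs: (p0, C), (p5, E), (p3, D), (p4, F), (p2, B).
P accepts in {p0, p1, p3, p4} and Q accepts in {A, C, D, F}. In every reachable pair the two components are either both accepting — (p0, C), (p3, D), (p4, F) — or both non-accepting, so no string is accepted by exactly one of the machines: L(P) \ L(Q) and L(Q) \ L(P) are both empty.
Hence every string is accepted by P iff it is accepted by Q, and the two languages coincide.

Yes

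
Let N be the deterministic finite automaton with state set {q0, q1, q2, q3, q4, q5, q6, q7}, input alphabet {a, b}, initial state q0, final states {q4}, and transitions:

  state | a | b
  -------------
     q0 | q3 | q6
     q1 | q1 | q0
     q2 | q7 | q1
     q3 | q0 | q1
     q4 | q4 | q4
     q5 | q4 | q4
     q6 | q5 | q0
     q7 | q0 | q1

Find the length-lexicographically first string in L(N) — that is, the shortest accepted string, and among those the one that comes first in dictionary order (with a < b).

baa

A breadth-first search from q0 reaches an accepting state first via the path q0 → q6 → q5 → q4 on input baa.
No string of length < 3 is accepted (BFS exhausts all shorter strings without reaching an accepting state), and baa is the lexicographically least accepting string of length 3.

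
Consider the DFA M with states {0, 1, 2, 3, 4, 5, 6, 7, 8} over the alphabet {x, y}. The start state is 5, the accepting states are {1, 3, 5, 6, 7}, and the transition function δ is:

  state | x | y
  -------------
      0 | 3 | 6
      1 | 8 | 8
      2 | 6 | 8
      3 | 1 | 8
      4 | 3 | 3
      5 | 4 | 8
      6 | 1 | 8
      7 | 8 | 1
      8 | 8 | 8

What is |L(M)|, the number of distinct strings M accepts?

The useful subgraph on states {1, 3, 4, 5} is acyclic, so L(M) is finite; the longest accepting path visits 4 useful states, giving maximum string length 3.
Counting accepting paths from 5 by length: 1 of length 0, 2 of length 2, 2 of length 3. Total 5.

5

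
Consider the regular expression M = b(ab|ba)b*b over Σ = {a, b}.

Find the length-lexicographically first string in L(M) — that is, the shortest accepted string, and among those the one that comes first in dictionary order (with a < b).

By inspection of the expression, no string of length less than 4 matches, and babb is the lexicographically first match of length 4.

babb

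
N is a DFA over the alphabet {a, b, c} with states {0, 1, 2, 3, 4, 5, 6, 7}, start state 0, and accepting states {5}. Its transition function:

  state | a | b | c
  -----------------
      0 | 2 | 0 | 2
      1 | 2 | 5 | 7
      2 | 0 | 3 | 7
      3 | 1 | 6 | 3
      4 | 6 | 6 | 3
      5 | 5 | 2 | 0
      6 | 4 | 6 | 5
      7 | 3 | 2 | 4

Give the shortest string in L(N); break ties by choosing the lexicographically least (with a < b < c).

A breadth-first search from 0 reaches an accepting state first via the path 0 → 2 → 3 → 1 → 5 on input abab.
No string of length < 4 is accepted (BFS exhausts all shorter strings without reaching an accepting state), and abab is the lexicographically least accepting string of length 4.

abab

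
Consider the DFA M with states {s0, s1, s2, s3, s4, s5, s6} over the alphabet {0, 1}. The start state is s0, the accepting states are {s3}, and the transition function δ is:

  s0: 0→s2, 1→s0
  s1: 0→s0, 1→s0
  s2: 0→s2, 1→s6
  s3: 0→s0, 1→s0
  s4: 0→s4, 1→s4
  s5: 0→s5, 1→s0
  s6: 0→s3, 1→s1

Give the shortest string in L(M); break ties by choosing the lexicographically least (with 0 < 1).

010

A breadth-first search from s0 reaches an accepting state first via the path s0 → s2 → s6 → s3 on input 010.
No string of length < 3 is accepted (BFS exhausts all shorter strings without reaching an accepting state), and 010 is the lexicographically least accepting string of length 3.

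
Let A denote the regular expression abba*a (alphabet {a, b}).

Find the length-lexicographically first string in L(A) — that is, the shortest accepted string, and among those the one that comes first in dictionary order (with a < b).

abba

By inspection of the expression, no string of length less than 4 matches, and abba is the lexicographically first match of length 4.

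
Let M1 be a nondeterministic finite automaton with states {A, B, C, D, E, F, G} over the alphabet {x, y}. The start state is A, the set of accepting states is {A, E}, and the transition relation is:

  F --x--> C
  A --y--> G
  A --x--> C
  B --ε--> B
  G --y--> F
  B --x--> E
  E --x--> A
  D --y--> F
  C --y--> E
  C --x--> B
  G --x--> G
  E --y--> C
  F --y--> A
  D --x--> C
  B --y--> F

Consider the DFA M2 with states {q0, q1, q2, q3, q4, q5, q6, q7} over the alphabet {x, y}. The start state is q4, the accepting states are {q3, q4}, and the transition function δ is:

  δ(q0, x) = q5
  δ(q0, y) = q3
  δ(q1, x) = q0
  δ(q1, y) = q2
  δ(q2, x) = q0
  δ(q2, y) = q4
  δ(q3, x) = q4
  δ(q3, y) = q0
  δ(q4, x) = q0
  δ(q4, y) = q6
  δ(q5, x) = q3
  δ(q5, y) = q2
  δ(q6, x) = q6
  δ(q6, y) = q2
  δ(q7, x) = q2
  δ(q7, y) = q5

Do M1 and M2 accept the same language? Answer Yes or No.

Yes

Exploring the product automaton M1 × M2 from the start pair (A, q4), following both machines on each input symbol, reaches 6 state pairs: (A, q4), (C, q0), (G, q6), (B, q5), (E, q3), (F, q2).
M1 accepts in {A, E} and M2 accepts in {q3, q4}. In every reachable pair the two components are either both accepting — (A, q4), (E, q3) — or both non-accepting, so no string is accepted by exactly one of the machines: L(M1) \ L(M2) and L(M2) \ L(M1) are both empty.
Hence every string is accepted by M1 iff it is accepted by M2, and the two languages coincide.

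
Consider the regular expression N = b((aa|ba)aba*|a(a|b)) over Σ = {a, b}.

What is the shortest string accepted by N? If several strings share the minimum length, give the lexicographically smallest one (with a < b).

baa

By inspection of the expression, no string of length less than 3 matches, and baa is the lexicographically first match of length 3.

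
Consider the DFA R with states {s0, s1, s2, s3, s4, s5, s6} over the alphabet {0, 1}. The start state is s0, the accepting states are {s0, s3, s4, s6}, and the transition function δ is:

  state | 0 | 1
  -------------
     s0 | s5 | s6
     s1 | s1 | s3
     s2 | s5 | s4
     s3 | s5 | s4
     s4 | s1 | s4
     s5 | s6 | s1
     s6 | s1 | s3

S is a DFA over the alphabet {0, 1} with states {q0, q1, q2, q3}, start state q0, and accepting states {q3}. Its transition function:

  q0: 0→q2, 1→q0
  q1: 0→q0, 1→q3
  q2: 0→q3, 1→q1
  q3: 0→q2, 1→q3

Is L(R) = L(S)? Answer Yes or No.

The empty string ε is accepted by R but rejected by S.
So L(R) ≠ L(S).

No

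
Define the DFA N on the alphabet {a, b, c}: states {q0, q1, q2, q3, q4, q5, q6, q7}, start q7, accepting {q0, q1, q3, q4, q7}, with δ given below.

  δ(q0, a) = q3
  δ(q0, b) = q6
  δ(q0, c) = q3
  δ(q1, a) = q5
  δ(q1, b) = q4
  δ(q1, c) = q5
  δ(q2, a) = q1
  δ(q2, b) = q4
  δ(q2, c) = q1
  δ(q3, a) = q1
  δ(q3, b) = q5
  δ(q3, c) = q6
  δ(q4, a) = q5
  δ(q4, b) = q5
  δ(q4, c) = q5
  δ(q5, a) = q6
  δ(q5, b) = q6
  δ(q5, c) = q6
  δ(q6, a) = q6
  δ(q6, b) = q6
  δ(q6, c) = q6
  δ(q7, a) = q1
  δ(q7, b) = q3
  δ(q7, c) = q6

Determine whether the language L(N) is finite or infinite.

The useful states (reachable from q7 and able to reach an accepting state) are {q1, q3, q4, q7}.
Restricted to these states the transition graph has no cycle, so every accepting path has bounded length and L is finite.

finite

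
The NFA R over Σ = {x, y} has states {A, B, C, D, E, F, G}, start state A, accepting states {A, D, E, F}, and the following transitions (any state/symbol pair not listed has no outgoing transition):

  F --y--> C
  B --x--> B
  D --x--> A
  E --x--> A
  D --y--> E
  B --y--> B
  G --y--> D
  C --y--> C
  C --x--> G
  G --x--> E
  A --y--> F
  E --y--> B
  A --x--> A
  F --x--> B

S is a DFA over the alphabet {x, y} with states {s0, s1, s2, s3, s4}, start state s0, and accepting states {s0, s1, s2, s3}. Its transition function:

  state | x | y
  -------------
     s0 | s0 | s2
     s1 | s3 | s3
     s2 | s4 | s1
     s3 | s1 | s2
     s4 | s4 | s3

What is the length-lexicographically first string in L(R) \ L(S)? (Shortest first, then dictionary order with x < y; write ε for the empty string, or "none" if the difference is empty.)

The string yyxyx is accepted by R but not by S.
No shorter string lies in the difference, and yyxyx is the lexicographically first length-5 string in L(R) \ L(S).

yyxyx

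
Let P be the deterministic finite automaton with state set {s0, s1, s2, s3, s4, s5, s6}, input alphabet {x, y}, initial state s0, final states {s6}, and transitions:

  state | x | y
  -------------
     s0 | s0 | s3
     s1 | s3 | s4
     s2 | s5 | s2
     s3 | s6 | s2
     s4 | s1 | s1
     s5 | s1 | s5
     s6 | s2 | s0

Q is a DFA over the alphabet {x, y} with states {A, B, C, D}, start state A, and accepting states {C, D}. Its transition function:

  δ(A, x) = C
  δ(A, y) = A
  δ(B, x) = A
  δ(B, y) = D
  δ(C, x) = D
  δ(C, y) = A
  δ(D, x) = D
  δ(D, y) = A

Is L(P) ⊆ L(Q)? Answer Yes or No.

Exploring the product automaton P × Q from the start pair (s0, A), following both machines on each input symbol, reaches 17 state pairs: (s0, A), (s0, C), (s3, A), (s0, D), (s6, C), (s2, A), (s2, D), (s5, C), (s5, D), (s1, D), (s5, A), (s3, D), (s4, A), (s1, C), (s6, D), (s1, A), (s3, C).
P accepts in {s6} and Q accepts in {C, D}. The reachable pairs whose P-component is accepting are (s6, C), (s6, D); in each of them the Q-component is accepting too, so the product for L(P) \ L(Q) (P-component accepting, Q-component rejecting) has no reachable accepting pair and the difference is empty.
Hence every string in L(P) is also in L(Q).

Yes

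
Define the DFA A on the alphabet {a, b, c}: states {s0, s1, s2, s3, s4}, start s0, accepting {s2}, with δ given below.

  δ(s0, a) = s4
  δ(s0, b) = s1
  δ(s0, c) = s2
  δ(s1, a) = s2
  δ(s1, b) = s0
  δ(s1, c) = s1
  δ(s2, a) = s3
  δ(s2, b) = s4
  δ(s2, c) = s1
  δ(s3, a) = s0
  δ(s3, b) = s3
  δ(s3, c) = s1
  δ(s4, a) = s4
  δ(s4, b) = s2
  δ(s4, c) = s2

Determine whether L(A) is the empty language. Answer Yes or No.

The string c is accepted: the run s0 → s2 ends in the accepting state s2.
Since at least one string is accepted, L(A) is not empty.

No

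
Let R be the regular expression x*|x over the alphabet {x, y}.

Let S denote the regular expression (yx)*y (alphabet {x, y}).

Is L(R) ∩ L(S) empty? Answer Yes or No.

Converting the expression R to a DFA (subset construction, then merging equivalent states) gives the minimal DFA with states {r0, r1}, start state r0, accepting states {r0} and transitions r0: x→r0, y→r1; r1: x→r1, y→r1.
Converting the expression S to a DFA (subset construction, then merging equivalent states) gives the minimal DFA with states {s0, s1, s2}, start state s0, accepting states {s2} and transitions s0: x→s1, y→s2; s1: x→s1, y→s1; s2: x→s0, y→s1.
Exploring the product automaton R × S from the start pair (r0, s0), following both machines on each input symbol, reaches 5 state pairs: (r0, s0), (r0, s1), (r1, s2), (r1, s1), (r1, s0).
R accepts in {r0} and S accepts in {s2}; no reachable pair has both components accepting, so no string drives both machines to acceptance simultaneously and L(R) ∩ L(S) = ∅.
So no string is accepted by both, and the intersection is empty.

Yes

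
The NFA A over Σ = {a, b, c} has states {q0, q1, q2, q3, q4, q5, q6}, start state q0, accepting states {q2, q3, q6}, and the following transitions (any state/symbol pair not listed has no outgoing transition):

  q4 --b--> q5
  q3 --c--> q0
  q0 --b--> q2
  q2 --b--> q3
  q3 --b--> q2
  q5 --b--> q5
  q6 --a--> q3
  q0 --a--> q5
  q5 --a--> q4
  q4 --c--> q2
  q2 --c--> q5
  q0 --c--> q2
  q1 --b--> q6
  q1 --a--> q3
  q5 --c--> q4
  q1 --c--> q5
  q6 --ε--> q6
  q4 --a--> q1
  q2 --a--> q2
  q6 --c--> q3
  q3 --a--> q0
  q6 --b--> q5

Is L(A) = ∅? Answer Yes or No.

The string b is accepted: the run q0 → q2 ends in the accepting state q2.
Since at least one string is accepted, L(A) is not empty.

No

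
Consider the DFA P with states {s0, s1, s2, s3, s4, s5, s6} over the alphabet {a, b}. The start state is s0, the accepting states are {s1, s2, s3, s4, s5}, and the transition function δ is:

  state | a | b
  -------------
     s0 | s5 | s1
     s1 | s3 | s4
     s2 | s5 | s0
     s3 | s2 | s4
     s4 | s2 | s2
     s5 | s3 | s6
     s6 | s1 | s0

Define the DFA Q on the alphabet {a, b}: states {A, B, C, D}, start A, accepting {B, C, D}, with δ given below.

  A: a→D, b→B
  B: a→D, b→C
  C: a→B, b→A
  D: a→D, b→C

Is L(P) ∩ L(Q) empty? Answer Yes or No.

No

The string a is accepted by both P and Q.
Hence L(P) ∩ L(Q) ≠ ∅.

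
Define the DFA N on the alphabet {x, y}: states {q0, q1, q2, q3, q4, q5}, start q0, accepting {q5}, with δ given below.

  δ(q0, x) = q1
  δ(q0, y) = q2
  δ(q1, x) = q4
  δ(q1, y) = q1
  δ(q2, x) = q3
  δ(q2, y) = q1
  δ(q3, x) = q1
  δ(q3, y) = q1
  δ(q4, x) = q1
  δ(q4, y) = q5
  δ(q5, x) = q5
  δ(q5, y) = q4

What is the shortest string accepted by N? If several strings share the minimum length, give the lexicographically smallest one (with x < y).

xxy

A breadth-first search from q0 reaches an accepting state first via the path q0 → q1 → q4 → q5 on input xxy.
No string of length < 3 is accepted (BFS exhausts all shorter strings without reaching an accepting state), and xxy is the lexicographically least accepting string of length 3.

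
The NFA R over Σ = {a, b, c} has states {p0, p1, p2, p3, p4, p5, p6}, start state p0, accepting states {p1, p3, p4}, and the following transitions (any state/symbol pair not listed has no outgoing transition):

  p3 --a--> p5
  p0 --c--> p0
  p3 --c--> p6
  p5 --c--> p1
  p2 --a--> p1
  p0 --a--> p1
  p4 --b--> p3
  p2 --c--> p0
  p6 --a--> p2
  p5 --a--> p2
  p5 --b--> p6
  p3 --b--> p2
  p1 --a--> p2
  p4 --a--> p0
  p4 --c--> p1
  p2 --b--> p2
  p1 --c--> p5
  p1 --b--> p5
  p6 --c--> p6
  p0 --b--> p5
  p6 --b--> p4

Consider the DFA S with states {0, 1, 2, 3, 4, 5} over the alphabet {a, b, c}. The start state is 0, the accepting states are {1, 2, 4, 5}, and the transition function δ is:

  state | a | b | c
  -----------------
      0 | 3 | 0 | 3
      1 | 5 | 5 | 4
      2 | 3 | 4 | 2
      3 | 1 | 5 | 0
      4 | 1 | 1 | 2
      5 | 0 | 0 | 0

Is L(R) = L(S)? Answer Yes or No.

The string a is accepted by R but rejected by S.
So L(R) ≠ L(S).

No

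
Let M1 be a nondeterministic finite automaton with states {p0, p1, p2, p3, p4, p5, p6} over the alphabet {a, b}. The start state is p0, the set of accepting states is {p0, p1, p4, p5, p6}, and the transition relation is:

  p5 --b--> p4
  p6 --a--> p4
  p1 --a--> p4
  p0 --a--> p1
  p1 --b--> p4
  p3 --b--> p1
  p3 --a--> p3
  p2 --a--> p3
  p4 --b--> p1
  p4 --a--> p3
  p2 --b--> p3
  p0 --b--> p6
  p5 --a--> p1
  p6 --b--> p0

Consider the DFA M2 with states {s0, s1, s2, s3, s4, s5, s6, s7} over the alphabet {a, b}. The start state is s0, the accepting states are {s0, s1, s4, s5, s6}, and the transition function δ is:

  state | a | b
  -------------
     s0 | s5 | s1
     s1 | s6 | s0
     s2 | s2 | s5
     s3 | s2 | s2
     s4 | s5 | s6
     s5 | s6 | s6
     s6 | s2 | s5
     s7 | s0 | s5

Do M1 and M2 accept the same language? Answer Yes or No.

Exploring the product automaton M1 × M2 from the start pair (p0, s0), following both machines on each input symbol, reaches 5 state pairs: (p0, s0), (p1, s5), (p6, s1), (p4, s6), (p3, s2).
M1 accepts in {p0, p1, p4, p5, p6} and M2 accepts in {s0, s1, s4, s5, s6}. In every reachable pair the two components are either both accepting — (p0, s0), (p1, s5), (p6, s1), (p4, s6) — or both non-accepting, so no string is accepted by exactly one of the machines: L(M1) \ L(M2) and L(M2) \ L(M1) are both empty.
Hence every string is accepted by M1 iff it is accepted by M2, and the two languages coincide.

Yes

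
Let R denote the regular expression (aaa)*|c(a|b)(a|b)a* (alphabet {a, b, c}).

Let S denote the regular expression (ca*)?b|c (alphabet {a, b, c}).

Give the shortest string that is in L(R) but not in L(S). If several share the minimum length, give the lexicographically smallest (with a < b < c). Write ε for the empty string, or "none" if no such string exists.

ε

The empty string ε is accepted by R but not by S.
Since ε is the unique shortest string, it is the required witness.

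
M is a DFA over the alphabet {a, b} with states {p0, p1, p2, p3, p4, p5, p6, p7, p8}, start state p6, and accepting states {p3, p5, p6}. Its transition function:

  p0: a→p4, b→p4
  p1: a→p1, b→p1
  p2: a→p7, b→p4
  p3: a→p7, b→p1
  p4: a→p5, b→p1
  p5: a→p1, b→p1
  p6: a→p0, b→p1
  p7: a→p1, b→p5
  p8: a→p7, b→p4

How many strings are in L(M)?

3

The useful subgraph on states {p0, p4, p5, p6} is acyclic, so L(M) is finite; the longest accepting path visits 4 useful states, giving maximum string length 3.
Counting accepting paths from p6 by length: 1 of length 0, 2 of length 3. Total 3.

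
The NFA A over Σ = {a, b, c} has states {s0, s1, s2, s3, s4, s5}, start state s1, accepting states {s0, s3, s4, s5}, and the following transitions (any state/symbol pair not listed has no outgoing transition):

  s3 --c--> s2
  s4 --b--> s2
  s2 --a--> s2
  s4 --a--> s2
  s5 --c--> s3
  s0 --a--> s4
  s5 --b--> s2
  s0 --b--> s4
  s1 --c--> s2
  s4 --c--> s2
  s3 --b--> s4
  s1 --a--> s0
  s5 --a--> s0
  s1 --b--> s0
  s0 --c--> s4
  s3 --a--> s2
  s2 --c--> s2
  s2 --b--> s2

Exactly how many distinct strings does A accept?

8

The useful subgraph on states {s0, s1, s4} is acyclic, so L(A) is finite; the longest accepting path visits 3 useful states, giving maximum string length 2.
Counting accepting paths from s1 by length: 2 of length 1, 6 of length 2. Total 8.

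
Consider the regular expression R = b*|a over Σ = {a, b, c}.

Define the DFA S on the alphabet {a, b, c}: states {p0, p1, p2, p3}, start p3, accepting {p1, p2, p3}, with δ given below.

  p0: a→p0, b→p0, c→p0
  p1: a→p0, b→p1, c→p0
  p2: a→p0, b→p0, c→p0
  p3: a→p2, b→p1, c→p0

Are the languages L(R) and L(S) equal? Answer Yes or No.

Yes

Converting the expression R to a DFA (subset construction, then merging equivalent states) gives the minimal DFA with states {r0, r1, r2, r3}, start state r0, accepting states {r0, r1, r2} and transitions r0: a→r1, b→r2, c→r3; r1: a→r3, b→r3, c→r3; r2: a→r3, b→r2, c→r3; r3: a→r3, b→r3, c→r3.
Exploring the product automaton R × S from the start pair (r0, p3), following both machines on each input symbol, reaches 4 state pairs: (r0, p3), (r1, p2), (r2, p1), (r3, p0).
R accepts in {r0, r1, r2} and S accepts in {p1, p2, p3}. In every reachable pair the two components are either both accepting — (r0, p3), (r1, p2), (r2, p1) — or both non-accepting, so no string is accepted by exactly one of the machines: L(R) \ L(S) and L(S) \ L(R) are both empty.
Hence every string is accepted by R iff it is accepted by S, and the two languages coincide.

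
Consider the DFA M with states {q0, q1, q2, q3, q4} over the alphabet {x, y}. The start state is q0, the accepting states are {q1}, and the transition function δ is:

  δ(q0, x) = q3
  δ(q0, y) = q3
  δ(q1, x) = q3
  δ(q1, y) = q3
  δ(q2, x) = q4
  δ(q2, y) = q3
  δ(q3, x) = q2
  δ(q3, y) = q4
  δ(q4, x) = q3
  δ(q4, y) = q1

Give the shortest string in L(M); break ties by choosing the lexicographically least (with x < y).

A breadth-first search from q0 reaches an accepting state first via the path q0 → q3 → q4 → q1 on input xyy.
No string of length < 3 is accepted (BFS exhausts all shorter strings without reaching an accepting state), and xyy is the lexicographically least accepting string of length 3.

xyy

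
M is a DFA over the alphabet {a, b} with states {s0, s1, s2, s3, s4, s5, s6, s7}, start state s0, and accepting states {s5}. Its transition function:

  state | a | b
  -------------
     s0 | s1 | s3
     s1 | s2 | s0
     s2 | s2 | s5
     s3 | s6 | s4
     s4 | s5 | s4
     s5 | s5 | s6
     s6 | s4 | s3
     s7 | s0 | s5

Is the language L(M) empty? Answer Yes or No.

No

The string aab is accepted: the run s0 → s1 → s2 → s5 ends in the accepting state s5.
Since at least one string is accepted, L(M) is not empty.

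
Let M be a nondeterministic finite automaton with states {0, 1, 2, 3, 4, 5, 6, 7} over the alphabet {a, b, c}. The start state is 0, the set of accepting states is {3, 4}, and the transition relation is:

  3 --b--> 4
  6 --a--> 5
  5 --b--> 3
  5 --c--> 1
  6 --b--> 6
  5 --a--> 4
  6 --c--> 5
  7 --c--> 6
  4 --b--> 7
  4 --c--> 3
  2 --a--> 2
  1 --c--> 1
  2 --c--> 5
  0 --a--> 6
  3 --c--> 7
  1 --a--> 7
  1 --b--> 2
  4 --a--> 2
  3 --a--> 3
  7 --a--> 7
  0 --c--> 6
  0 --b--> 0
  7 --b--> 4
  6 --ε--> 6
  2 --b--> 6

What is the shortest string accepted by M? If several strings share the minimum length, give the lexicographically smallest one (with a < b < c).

aaa

A breadth-first search from 0 reaches an accepting state first via the path 0 → 6 → 5 → 4 on input aaa.
No string of length < 3 is accepted (BFS exhausts all shorter strings without reaching an accepting state), and aaa is the lexicographically least accepting string of length 3.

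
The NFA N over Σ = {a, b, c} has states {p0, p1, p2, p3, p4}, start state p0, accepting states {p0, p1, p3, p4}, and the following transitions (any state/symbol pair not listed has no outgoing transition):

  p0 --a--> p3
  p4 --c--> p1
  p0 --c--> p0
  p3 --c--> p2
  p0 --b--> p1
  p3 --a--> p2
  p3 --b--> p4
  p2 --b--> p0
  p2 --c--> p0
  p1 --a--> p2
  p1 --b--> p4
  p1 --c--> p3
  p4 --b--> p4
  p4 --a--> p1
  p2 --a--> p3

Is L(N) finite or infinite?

State p0 is reachable from the start and can reach an accepting state, and it lies on the cycle p0 → p0.
Traversing that cycle any number of times yields accepted strings of unbounded length, so the language is infinite.

infinite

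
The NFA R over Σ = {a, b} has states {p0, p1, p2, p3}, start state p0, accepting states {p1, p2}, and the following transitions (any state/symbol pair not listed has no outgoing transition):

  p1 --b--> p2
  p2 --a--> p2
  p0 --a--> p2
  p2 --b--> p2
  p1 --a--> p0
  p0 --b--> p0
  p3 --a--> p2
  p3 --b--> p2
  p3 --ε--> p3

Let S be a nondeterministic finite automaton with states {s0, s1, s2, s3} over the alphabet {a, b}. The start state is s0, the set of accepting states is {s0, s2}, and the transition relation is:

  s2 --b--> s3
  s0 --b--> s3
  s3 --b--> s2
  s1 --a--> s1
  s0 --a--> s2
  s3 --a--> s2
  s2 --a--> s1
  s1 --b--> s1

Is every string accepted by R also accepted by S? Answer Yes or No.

The string aa is in L(R) but not in L(S).
So L(R) ⊄ L(S).

No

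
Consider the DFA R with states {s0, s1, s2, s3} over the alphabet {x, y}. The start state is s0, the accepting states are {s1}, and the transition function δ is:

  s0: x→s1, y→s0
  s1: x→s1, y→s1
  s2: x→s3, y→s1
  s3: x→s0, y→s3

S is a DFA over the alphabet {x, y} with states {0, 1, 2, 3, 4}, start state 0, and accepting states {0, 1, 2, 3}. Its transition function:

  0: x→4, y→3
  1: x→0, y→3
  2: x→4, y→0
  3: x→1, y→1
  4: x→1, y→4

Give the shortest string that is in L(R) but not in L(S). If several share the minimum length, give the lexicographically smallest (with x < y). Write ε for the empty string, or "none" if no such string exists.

x

The string x is accepted by R but not by S.
No shorter string lies in the difference, and x is the lexicographically first length-1 string in L(R) \ L(S).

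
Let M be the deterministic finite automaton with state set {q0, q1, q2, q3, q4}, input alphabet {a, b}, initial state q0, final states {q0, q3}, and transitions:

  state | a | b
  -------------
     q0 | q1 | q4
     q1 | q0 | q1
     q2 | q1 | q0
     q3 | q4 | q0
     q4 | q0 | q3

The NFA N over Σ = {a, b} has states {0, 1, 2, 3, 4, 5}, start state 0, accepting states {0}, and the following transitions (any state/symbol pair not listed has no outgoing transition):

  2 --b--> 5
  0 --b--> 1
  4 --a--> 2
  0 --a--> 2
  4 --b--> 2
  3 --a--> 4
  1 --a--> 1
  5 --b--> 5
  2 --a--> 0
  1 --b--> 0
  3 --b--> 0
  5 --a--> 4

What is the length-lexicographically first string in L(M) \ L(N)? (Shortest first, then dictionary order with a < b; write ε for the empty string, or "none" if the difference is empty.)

The string ba is accepted by M but not by N.
No shorter string lies in the difference, and ba is the lexicographically first length-2 string in L(M) \ L(N).

ba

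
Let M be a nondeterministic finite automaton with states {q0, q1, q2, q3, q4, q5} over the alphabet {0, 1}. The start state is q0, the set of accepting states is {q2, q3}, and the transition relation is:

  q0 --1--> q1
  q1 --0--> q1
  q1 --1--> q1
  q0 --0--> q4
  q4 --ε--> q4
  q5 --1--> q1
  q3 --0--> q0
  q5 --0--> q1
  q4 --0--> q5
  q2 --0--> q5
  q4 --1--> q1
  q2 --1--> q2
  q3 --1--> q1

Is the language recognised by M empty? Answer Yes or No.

Yes

The states reachable from the start state are {q0, q1, q4, q5}.
None of the accepting states {q2, q3} is reachable, so no string is accepted and L(M) = ∅.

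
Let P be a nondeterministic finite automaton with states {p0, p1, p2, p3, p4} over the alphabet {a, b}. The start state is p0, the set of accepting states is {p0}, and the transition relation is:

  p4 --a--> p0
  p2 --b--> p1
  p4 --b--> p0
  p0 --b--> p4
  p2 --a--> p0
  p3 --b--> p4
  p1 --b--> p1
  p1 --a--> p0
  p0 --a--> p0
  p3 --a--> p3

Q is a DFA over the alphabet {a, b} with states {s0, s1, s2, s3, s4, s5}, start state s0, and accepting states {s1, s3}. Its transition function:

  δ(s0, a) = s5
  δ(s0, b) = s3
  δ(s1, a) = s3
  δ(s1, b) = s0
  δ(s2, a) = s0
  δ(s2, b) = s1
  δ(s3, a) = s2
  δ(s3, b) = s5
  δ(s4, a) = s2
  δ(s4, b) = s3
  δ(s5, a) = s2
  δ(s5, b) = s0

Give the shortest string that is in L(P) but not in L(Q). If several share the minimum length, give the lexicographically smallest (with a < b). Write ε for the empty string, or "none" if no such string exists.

ε

The empty string ε is accepted by P but not by Q.
Since ε is the unique shortest string, it is the required witness.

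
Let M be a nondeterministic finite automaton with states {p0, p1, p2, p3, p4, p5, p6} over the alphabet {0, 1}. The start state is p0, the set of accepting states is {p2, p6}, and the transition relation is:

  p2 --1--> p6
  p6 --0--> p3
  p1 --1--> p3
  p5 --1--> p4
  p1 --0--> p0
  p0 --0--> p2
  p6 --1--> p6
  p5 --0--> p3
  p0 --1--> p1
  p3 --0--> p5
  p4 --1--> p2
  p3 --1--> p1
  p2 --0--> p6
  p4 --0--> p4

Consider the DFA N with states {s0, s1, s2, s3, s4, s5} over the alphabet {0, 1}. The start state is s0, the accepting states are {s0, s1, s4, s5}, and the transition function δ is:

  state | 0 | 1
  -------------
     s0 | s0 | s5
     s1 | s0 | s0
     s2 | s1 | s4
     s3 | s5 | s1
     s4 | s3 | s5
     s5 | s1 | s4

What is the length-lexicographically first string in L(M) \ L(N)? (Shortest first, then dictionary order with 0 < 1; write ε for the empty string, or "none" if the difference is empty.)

The string 0000110 is accepted by M but not by N.
No shorter string lies in the difference, and 0000110 is the lexicographically first length-7 string in L(M) \ L(N).

0000110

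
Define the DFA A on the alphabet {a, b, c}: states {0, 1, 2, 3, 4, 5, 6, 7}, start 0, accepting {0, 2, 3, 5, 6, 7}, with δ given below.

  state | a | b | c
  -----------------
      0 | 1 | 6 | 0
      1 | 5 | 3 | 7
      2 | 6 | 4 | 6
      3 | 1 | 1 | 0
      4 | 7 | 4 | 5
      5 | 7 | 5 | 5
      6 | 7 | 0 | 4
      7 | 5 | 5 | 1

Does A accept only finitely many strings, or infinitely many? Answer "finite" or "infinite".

infinite

State 0 is reachable from the start and can reach an accepting state, and it lies on the cycle 0 → 0.
Traversing that cycle any number of times yields accepted strings of unbounded length, so the language is infinite.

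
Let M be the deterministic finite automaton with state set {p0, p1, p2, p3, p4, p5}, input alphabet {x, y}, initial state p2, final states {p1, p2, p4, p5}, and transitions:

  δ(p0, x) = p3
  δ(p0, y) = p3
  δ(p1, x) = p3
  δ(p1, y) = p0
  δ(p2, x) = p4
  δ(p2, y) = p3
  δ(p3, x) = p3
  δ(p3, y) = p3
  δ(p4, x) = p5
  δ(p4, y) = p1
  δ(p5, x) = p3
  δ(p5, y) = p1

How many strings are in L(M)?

5

The useful subgraph on states {p1, p2, p4, p5} is acyclic, so L(M) is finite; the longest accepting path visits 4 useful states, giving maximum string length 3.
Counting accepting paths from p2 by length: 1 of length 0, 1 of length 1, 2 of length 2, 1 of length 3. Total 5.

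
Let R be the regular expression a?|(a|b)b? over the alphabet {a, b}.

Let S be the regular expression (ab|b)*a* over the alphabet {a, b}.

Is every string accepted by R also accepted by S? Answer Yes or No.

Yes

Converting the expression R to a DFA (subset construction, then merging equivalent states) gives the minimal DFA with states {r0, r1, r2, r3}, start state r0, accepting states {r0, r1, r3} and transitions r0: a→r1, b→r1; r1: a→r2, b→r3; r2: a→r2, b→r2; r3: a→r2, b→r2.
Converting the expression S to a DFA (subset construction, then merging equivalent states) gives the minimal DFA with states {s0, s1, s2, s3}, start state s0, accepting states {s0, s1, s2} and transitions s0: a→s1, b→s0; s1: a→s2, b→s0; s2: a→s2, b→s3; s3: a→s3, b→s3.
Exploring the product automaton R × S from the start pair (r0, s0), following both machines on each input symbol, reaches 8 state pairs: (r0, s0), (r1, s1), (r1, s0), (r2, s2), (r3, s0), (r2, s1), (r2, s3), (r2, s0).
R accepts in {r0, r1, r3} and S accepts in {s0, s1, s2}. The reachable pairs whose R-component is accepting are (r0, s0), (r1, s1), (r1, s0), (r3, s0); in each of them the S-component is accepting too, so the product for L(R) \ L(S) (R-component accepting, S-component rejecting) has no reachable accepting pair and the difference is empty.
Hence every string in L(R) is also in L(S).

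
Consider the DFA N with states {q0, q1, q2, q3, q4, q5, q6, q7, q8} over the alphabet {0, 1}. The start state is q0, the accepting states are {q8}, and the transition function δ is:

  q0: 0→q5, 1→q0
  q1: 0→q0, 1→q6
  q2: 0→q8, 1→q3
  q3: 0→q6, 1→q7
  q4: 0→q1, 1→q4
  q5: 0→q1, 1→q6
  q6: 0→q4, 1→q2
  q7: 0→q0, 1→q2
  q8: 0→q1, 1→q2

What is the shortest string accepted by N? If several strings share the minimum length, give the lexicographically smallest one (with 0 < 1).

0110

A breadth-first search from q0 reaches an accepting state first via the path q0 → q5 → q6 → q2 → q8 on input 0110.
No string of length < 4 is accepted (BFS exhausts all shorter strings without reaching an accepting state), and 0110 is the lexicographically least accepting string of length 4.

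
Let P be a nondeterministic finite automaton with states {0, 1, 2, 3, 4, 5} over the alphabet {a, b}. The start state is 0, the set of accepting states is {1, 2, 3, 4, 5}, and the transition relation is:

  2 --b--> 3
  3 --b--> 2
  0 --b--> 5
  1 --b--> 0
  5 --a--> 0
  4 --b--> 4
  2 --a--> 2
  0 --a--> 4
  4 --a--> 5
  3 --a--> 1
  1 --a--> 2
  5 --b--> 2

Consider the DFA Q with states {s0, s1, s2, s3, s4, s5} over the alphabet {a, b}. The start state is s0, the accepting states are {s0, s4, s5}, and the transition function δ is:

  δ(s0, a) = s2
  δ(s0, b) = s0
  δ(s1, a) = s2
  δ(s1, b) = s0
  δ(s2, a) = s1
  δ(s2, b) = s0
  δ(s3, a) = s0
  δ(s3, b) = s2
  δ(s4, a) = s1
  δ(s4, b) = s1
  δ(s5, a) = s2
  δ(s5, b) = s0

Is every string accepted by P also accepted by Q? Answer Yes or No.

The string a is in L(P) but not in L(Q).
So L(P) ⊄ L(Q).

No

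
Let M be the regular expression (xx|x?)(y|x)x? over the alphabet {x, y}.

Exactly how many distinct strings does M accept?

The expression has no Kleene star, so L(M) is finite. Expanding the alternatives gives {x, y, xx, xy, yx, xxx, xxy, xyx, xxxx, xxyx}.
That is 2 of length 1, 3 of length 2, 3 of length 3, 2 of length 4: 10 strings in all.

10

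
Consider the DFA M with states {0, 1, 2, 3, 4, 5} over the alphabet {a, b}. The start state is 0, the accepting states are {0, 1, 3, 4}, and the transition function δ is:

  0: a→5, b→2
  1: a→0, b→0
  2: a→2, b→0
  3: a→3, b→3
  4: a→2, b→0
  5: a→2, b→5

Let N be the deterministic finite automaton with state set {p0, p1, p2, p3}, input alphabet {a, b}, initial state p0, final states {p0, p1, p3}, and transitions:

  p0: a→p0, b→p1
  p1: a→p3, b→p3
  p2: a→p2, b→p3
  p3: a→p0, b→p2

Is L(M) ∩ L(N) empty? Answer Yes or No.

The empty string ε is accepted by both M and N.
Hence L(M) ∩ L(N) ≠ ∅.

No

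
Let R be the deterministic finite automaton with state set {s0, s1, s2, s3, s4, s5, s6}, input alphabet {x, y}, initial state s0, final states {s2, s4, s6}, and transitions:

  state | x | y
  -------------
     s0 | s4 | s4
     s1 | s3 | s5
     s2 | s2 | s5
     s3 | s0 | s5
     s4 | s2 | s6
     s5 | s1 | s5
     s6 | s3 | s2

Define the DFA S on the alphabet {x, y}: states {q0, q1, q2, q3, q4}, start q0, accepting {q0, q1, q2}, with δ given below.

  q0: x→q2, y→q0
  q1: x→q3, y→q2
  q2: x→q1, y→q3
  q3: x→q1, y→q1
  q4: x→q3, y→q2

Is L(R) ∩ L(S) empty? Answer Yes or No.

No

The string x is accepted by both R and S.
Hence L(R) ∩ L(S) ≠ ∅.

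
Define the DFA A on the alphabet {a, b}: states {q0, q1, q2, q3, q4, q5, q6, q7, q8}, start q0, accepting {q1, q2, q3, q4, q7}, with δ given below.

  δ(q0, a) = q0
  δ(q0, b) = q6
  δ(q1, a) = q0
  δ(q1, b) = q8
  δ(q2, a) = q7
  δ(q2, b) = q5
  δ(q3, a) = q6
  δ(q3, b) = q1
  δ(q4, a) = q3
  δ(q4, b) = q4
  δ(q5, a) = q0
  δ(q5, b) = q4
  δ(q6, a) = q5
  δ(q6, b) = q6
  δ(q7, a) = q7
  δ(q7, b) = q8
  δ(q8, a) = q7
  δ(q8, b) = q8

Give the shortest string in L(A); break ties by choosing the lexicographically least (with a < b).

A breadth-first search from q0 reaches an accepting state first via the path q0 → q6 → q5 → q4 on input bab.
No string of length < 3 is accepted (BFS exhausts all shorter strings without reaching an accepting state), and bab is the lexicographically least accepting string of length 3.

bab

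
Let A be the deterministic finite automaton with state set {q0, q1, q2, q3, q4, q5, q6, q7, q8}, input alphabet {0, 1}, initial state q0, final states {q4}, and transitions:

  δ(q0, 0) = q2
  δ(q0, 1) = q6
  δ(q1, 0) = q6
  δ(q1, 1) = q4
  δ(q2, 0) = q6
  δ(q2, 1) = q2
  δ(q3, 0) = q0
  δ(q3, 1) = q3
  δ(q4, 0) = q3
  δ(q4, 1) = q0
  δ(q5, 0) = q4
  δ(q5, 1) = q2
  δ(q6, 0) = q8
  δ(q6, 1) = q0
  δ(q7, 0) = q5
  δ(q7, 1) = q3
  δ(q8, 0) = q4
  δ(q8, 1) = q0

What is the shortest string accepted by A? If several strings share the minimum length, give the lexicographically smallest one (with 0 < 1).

100

A breadth-first search from q0 reaches an accepting state first via the path q0 → q6 → q8 → q4 on input 100.
No string of length < 3 is accepted (BFS exhausts all shorter strings without reaching an accepting state), and 100 is the lexicographically least accepting string of length 3.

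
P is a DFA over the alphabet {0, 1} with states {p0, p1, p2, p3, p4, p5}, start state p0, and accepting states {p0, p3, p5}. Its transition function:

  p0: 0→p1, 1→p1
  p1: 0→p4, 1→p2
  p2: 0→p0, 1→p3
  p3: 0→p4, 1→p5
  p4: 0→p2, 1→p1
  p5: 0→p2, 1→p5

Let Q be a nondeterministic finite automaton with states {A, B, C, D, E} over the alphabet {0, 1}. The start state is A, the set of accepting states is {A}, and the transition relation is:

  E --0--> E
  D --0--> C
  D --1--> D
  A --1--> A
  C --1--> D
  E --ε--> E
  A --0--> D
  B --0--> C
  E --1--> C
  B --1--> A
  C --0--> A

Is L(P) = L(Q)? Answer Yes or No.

The string 010 is accepted by P but rejected by Q.
So L(P) ≠ L(Q).

No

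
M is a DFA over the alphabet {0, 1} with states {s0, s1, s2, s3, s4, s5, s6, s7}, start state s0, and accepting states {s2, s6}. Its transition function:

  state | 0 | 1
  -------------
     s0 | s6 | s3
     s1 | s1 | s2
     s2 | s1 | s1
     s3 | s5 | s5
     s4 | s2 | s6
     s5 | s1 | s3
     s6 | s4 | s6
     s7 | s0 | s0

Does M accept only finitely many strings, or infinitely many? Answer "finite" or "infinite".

infinite

State s1 is reachable from the start and can reach an accepting state, and it lies on the cycle s1 → s1.
Traversing that cycle any number of times yields accepted strings of unbounded length, so the language is infinite.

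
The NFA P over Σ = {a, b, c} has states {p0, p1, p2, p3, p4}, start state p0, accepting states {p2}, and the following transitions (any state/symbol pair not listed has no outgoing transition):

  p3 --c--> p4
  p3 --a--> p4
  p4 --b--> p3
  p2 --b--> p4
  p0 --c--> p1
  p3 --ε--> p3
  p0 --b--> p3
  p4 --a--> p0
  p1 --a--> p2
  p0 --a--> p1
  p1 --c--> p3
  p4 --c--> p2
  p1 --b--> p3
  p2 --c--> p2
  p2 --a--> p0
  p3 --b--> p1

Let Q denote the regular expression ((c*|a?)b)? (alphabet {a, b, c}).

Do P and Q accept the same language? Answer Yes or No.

The string aa is accepted by P but rejected by Q.
So L(P) ≠ L(Q).

No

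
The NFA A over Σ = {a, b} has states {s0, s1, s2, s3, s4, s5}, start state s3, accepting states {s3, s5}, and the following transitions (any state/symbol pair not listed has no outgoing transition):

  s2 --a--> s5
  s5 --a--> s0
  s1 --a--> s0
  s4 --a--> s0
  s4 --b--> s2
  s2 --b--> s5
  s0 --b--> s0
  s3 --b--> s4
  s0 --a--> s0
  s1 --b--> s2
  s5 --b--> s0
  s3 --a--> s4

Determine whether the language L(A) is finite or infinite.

finite

The useful states (reachable from s3 and able to reach an accepting state) are {s2, s3, s4, s5}.
Restricted to these states the transition graph has no cycle, so every accepting path has bounded length and L is finite.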